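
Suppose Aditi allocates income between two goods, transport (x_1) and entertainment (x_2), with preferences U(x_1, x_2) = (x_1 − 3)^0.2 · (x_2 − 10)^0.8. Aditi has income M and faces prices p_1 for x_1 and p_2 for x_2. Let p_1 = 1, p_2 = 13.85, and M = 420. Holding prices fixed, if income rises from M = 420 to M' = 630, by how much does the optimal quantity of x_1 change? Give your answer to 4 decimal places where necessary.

MRS = (1/4)·(x_2−10)/(x_1−3). Tangency with p_1/p_2 gives x_2−10 = 4·(p_1/p_2)·(x_1−3).
After buying the subsistence bundle (3, 10), a share 0.2 of the remaining income goes to x_1: x_1* = 3 + 0.2·(M − 3p_1 − 10p_2)/p_1.
Discretionary income = 420 − 3·1 − 10·13.85 = 278.5; x_1* = 3 + 0.2·278.5/1 = 58.7.
At M' = 630: x_1* = 100.7. Change: 100.7 − 58.7 = 42.

Δx_1* = 42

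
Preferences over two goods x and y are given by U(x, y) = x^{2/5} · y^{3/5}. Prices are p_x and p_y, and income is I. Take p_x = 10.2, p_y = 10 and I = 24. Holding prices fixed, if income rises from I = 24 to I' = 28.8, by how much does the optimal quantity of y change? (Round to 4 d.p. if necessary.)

At p_x=10.2, p_y=10, I=24: y* = 0.6·24/10 = 1.44.
At I' = 28.8: y* = 1.728. Change: 1.728 − 1.44 = 0.288.

Δy* = 0.288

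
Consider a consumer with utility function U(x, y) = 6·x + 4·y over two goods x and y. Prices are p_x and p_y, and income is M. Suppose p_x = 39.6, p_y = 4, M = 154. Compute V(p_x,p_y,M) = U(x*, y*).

y gives more utility per dollar, so spend all income on y: y* = M/p_y, x* = 0.
Numerically: x* = 0, y* = 38.5.
Utility at the optimum: U(0, 38.5) = 154.

V = 154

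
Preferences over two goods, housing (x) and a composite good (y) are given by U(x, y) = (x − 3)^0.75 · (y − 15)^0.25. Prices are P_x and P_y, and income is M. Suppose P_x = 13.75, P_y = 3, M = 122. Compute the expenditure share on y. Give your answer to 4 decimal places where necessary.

After buying the subsistence bundle (3, 15), a share 0.75 of the remaining income goes to x: x* = 3 + 0.75·(M − 3P_x − 15P_y)/P_x.
Discretionary income = 122 − 3·13.75 − 15·3 = 35.75; x* = 3 + 0.75·35.75/13.75 = 4.95; y* = 15 + 0.25·35.75/3 = 17.9792.
Expenditure on y: 3·17.9792 = 53.9375; share = 0.4421.

share on y = 0.4421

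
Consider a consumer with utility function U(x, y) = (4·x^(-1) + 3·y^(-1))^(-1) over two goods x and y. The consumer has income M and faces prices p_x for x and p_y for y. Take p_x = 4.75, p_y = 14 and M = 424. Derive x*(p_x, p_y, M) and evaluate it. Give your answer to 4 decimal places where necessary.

MRS = MU_x/MU_y = (4/3)·(y/x)^(2). Set equal to p_x/p_y.
Solve for the ratio: y/x = [(3/4)·p_x/p_y]^(0.5).
With the ratio pinned down, the budget gives x* = M/(p_x + p_y·(y/x)) and y* = (y/x)·x*.
Numerically y/x = 0.504445, so x* = 424/(4.75 + 14·0.504445) = 35.895.

x* = 35.895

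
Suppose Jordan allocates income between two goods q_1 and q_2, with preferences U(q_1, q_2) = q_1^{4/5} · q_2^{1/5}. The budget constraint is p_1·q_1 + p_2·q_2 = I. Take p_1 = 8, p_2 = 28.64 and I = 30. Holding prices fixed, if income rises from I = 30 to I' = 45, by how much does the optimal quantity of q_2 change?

Δq_2* = 0.1047

The MRS is 4·q_2/q_1. Set MRS = p_1/p_2.
So 0.8·p_2·q_2 = 0.2·p_1·q_1; combined with the budget, a share 0.8 of income goes to q_1.
Demand: q_1*(p_1,p_2,I) = 0.8·I/p_1 and q_2* = 0.2·I/p_2.
At p_1=8, p_2=28.64, I=30: q_2* = 0.2·30/28.64 = 0.2095.
At I' = 45: q_2* = 0.3142. Change: 0.3142 − 0.2095 = 0.1047.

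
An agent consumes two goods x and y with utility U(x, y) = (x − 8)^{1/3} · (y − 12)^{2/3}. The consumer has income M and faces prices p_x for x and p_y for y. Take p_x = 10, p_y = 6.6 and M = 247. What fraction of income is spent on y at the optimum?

share on y = 0.5576

Discretionary income = 247 − 8·10 − 12·6.6 = 87.8; x* = 8 + 1/3·87.8/10 = 10.9267; y* = 12 + 2/3·87.8/6.6 = 20.8687.
Expenditure on y: 6.6·20.8687 = 137.7333; share = 0.5576.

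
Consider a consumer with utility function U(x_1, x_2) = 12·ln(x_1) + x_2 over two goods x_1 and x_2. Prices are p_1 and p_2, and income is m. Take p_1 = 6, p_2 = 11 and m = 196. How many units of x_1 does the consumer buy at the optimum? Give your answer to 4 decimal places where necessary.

x_1* = 22

So x_1*(p_1,p_2) = 12·p_2/p_1, independent of income; and x_2* = (m − 12·p_2)/p_2.
At the given prices: x_1* = 12·11/6 = 22.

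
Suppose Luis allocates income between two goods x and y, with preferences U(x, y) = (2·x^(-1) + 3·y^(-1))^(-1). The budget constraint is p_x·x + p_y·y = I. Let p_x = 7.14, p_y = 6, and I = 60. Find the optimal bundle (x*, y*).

MU_x ∝ 2·x^(-2), MU_y ∝ 3·y^(-2), so MRS = (2/3)·(y/x)^(2) = p_x/p_y.
Solve for the ratio: y/x = [(3/2)·p_x/p_y]^(0.5).
Substitute y = (y/x)·x into the budget: x* = I/(p_x + p_y·(y/x)).
Numerically y/x = 1.336039, so x* = 60/(7.14 + 6·1.336039) = 3.9588 and y* = 1.336039·3.9588 = 5.2891.

x* = 3.9588, y* = 5.2891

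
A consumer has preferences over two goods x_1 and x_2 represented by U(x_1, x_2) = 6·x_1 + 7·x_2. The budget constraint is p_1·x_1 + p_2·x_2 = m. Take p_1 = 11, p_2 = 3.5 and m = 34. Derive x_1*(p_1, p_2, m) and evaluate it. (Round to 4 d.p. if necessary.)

x_1* = 0

Linear utility — the consumer picks whichever good has higher MU/price: 6/11 = 0.5455 vs 7/3.5 = 2.
x_2 gives more utility per dollar, so spend all income on x_2: x_2* = m/p_2, x_1* = 0.
Numerically: x_1* = 0, x_2* = 9.7143.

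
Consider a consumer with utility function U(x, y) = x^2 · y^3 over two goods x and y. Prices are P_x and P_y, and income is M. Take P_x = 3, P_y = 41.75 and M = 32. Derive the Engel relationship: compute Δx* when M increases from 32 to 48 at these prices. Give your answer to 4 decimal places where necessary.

The MRS is (2/3)·y/x. Set MRS = P_x/P_y.
Rearranging, P_y·y = (3/2)·P_x·x. Substituting into the budget gives P_x·x·(1 + (3/2)) = M.
Demand: x*(P_x,P_y,M) = 0.4·M/P_x and y* = 0.6·M/P_y.
At P_x=3, P_y=41.75, M=32: x* = 0.4·32/3 = 4.2667.
At M' = 48: x* = 6.4. Change: 6.4 − 4.2667 = 2.1333.

Δx* = 2.1333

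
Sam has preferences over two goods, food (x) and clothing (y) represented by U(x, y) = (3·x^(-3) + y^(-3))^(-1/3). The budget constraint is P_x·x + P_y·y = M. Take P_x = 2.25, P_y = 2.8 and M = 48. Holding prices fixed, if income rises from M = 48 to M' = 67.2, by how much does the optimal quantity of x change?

Δx* = 4.5025

MU_x ∝ 3·x^(-4), MU_y ∝ y^(-4), so MRS = 3·(y/x)^(4) = P_x/P_y.
Hence y/x = ((1/3)·P_x/P_y)^(1/(4)), i.e. raised to the 0.25 power.
With the ratio pinned down, the budget gives x* = M/(P_x + P_y·(y/x)) and y* = (y/x)·x*.
Numerically y/x = 0.719409, so x* = 48/(2.25 + 2.8·0.719409) = 11.2561.
At M' = 67.2: x* = 15.7586. Change: 15.7586 − 11.2561 = 4.5025.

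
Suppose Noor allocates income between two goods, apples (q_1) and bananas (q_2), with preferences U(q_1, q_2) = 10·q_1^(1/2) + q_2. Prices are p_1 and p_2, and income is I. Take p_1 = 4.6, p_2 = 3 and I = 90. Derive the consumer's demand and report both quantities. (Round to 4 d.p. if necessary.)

Set MRS = p_1/p_2: 5·q_1^(−1/2) = p_1/p_2.
Thus q_1* = (5·p_2/p_1)² — independent of I — with the rest of income spent on q_2.
Plugging in: q_1* = (5·3/4.6)² = 10.6333, q_2* = 13.6957.

q_1* = 10.6333, q_2* = 13.6957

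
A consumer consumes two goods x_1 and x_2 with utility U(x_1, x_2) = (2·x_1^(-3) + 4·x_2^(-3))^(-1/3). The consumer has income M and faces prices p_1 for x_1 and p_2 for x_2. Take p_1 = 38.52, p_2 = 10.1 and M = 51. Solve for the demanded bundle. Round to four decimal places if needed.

From the CES first-order condition, (1/2)·(x_2/x_1)^(4) = p_1/p_2.
Solve for the ratio: x_2/x_1 = [2·p_1/p_2]^(0.25).
With the ratio pinned down, the budget gives x_1* = M/(p_1 + p_2·(x_2/x_1)) and x_2* = (x_2/x_1)·x_1*.
Numerically x_2/x_1 = 1.661876, so x_1* = 51/(38.52 + 10.1·1.661876) = 0.9222 and x_2* = 1.661876·0.9222 = 1.5325.

x_1* = 0.9222, x_2* = 1.5325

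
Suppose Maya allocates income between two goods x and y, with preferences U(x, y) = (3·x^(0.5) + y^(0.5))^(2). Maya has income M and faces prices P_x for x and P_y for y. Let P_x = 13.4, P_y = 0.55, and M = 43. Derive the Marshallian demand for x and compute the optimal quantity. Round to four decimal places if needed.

With the ratio pinned down, the budget gives x* = M/(P_x + P_y·(y/x)) and y* = (y/x)·x*.
Numerically y/x = 65.954086, so x* = 43/(13.4 + 0.55·65.954086) = 0.8656.

x* = 0.8656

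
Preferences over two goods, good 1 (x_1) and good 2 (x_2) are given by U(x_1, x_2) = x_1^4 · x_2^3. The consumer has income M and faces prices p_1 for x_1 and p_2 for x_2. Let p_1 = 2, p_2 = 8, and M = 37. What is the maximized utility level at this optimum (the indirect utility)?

V = 97261.1889

The MRS is (4/3)·x_2/x_1. Set MRS = p_1/p_2.
Rearranging, p_2·x_2 = (3/4)·p_1·x_1. Substituting into the budget gives p_1·x_1·(1 + (3/4)) = M.
Demand: x_1*(p_1,p_2,M) = 4/7·M/p_1 and x_2* = 3/7·M/p_2.
At p_1=2, p_2=8, M=37: x_1* = 4/7·37/2 = 10.5714, x_2* = 1.9821.
Utility at the optimum: U(10.5714, 1.9821) = 97261.1889.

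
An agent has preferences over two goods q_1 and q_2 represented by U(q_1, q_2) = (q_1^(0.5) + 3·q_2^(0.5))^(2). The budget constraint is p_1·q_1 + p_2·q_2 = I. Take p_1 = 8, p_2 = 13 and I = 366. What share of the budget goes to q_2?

MRS = MU_q_1/MU_q_2 = (1/3)·(q_2/q_1)^(0.5). Set equal to p_1/p_2.
Hence q_2/q_1 = (3·p_1/p_2)^(1/(0.5)), i.e. raised to the 2 power.
With the ratio pinned down, the budget gives q_1* = I/(p_1 + p_2·(q_2/q_1)) and q_2* = (q_2/q_1)·q_1*.
Numerically q_2/q_1 = 3.408284, so q_1* = 366/(8 + 13·3.408284) = 6.9971 and q_2* = 3.408284·6.9971 = 23.848.
Expenditure on q_2: 13·23.848 = 310.0235; share = 0.8471.

share on q_2 = 0.8471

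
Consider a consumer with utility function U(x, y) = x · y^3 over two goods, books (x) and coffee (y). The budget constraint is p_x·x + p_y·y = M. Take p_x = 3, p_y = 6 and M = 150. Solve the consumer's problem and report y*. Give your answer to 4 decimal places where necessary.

At p_x=3, p_y=6, M=150: y* = 0.75·150/6 = 18.75.

y* = 18.75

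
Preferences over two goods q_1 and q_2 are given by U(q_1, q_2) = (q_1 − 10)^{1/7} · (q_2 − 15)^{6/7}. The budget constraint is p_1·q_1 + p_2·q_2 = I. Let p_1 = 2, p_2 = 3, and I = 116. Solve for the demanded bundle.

MRS = (1/6)·(q_2−15)/(q_1−10). Tangency with p_1/p_2 gives q_2−15 = 6·(p_1/p_2)·(q_1−10).
After buying the subsistence bundle (10, 15), a share 1/7 of the remaining income goes to q_1: q_1* = 10 + 1/7·(I − 10p_1 − 15p_2)/p_1.
Discretionary income = 116 − 10·2 − 15·3 = 51; q_1* = 10 + 1/7·51/2 = 13.6429; q_2* = 15 + 6/7·51/3 = 29.5714.

q_1* = 13.6429, q_2* = 29.5714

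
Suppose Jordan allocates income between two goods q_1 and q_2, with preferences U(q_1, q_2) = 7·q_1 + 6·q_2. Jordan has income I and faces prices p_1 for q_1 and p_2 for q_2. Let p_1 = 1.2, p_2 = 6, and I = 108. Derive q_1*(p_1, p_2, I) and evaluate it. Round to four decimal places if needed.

q_1* = 90

Perfect substitutes: compare marginal utility per dollar. 7/p_1 vs 6/p_2 → 5.8333 vs 1.
q_1 gives more utility per dollar, so spend all income on q_1: q_1* = I/p_1, q_2* = 0.
Numerically: q_1* = 90, q_2* = 0.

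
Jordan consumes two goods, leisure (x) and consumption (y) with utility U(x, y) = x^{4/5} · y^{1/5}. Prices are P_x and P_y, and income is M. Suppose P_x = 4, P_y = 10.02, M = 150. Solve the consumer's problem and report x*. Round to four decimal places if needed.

Tangency: MRS = 4·y/x = P_x/P_y.
Rearranging, P_y·y = (1/4)·P_x·x. Substituting into the budget gives P_x·x·(1 + (1/4)) = M.
Demand: x*(P_x,P_y,M) = 0.8·M/P_x and y* = 0.2·M/P_y.
At P_x=4, P_y=10.02, M=150: x* = 0.8·150/4 = 30.

x* = 30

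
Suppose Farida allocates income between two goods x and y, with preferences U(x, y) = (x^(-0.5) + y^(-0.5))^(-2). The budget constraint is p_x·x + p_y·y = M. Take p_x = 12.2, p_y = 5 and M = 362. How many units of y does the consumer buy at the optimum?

y* = 30.8576

MU_x ∝ x^(-1.5), MU_y ∝ y^(-1.5), so MRS = (y/x)^(1.5) = p_x/p_y.
Solve for the ratio: y/x = [p_x/p_y]^(2/3).
With the ratio pinned down, the budget gives x* = M/(p_x + p_y·(y/x)) and y* = (y/x)·x*.
Numerically y/x = 1.812424, so x* = 362/(12.2 + 5·1.812424) = 17.0256 and y* = 1.812424·17.0256 = 30.8576.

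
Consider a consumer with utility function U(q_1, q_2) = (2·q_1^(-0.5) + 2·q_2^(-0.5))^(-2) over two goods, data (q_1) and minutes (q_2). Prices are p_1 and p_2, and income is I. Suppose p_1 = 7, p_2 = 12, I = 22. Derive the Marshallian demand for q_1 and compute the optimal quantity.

MU_q_1 ∝ 2·q_1^(-1.5), MU_q_2 ∝ 2·q_2^(-1.5), so MRS = (q_2/q_1)^(1.5) = p_1/p_2.
Solve for the ratio: q_2/q_1 = [p_1/p_2]^(2/3).
With the ratio pinned down, the budget gives q_1* = I/(p_1 + p_2·(q_2/q_1)) and q_2* = (q_2/q_1)·q_1*.
Numerically q_2/q_1 = 0.698143, so q_1* = 22/(7 + 12·0.698143) = 1.4306.

q_1* = 1.4306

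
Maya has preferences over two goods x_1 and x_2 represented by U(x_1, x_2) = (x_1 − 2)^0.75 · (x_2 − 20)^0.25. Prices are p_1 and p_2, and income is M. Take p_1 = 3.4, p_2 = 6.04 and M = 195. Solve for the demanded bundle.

x_1* = 16.8676, x_2* = 22.7897

Discretionary income = 195 − 2·3.4 − 20·6.04 = 67.4; x_1* = 2 + 0.75·67.4/3.4 = 16.8676; x_2* = 20 + 0.25·67.4/6.04 = 22.7897.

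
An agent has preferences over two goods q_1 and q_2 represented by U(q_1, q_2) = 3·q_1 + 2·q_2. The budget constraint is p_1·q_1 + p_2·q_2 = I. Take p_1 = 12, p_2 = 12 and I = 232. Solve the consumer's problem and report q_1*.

Perfect substitutes: compare marginal utility per dollar. 3/p_1 vs 2/p_2 → 0.25 vs 0.1667.
q_1 gives more utility per dollar, so spend all income on q_1: q_1* = I/p_1, q_2* = 0.
Numerically: q_1* = 19.3333, q_2* = 0.

q_1* = 19.3333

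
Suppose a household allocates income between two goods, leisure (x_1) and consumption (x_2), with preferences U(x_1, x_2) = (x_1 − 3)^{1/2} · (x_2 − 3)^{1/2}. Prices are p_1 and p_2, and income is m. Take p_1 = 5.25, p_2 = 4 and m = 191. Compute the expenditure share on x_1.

share on x_1 = 0.5098

Substituting into the budget: x_1* = 3 + 0.5·(m − 3·p_1 − 3·p_2)/p_1, and x_2* = 3 + 0.5·(…)/p_2.
Discretionary income = 191 − 3·5.25 − 3·4 = 163.25; x_1* = 3 + 0.5·163.25/5.25 = 18.5476; x_2* = 3 + 0.5·163.25/4 = 23.4062.
Expenditure on x_1: 5.25·18.5476 = 97.375; share = 0.5098.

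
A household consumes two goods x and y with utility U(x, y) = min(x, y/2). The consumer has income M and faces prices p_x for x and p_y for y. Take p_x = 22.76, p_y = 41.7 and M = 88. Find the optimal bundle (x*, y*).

x* = 0.8289, y* = 1.6579

Leontief preferences: the optimum is at the kink where x/1 = y/2, i.e. y = 2·x.
Budget: p_x·x + p_y·2·x = M, so (p_x + 2·p_y)·x = M.
Demand: x*(p_x,p_y,M) = M/(p_x + 2·p_y), y* = 2·M/(p_x + 2·p_y).
Here 22.76 + 2·41.7 = 106.16, giving x* = 0.8289 and y* = 1.6579.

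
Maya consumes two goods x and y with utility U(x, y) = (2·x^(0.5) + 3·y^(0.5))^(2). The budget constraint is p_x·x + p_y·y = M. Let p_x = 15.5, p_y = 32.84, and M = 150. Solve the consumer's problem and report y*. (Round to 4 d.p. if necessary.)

MU_x ∝ 2·x^(-0.5), MU_y ∝ 3·y^(-0.5), so MRS = (2/3)·(y/x)^(0.5) = p_x/p_y.
Solve for the ratio: y/x = [(3/2)·p_x/p_y]^(2).
With the ratio pinned down, the budget gives x* = M/(p_x + p_y·(y/x)) and y* = (y/x)·x*.
Numerically y/x = 0.501233, so x* = 150/(15.5 + 32.84·0.501233) = 4.6933 and y* = 0.501233·4.6933 = 2.3524.

y* = 2.3524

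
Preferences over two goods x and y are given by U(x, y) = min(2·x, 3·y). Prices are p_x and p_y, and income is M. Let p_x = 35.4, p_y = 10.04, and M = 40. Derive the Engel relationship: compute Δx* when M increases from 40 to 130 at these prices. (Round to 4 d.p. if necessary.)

Δx* = 2.1381

With perfect complements, no substitution: consume in ratio x:y = 3:2.
Budget: p_x·x + p_y·(2/3)·x = M, so (3·p_x + 2·p_y)·x = 3·M.
Demand: x*(p_x,p_y,M) = 3·M/(3·p_x + 2·p_y), y* = 2·M/(3·p_x + 2·p_y).
Here 3·35.4 + 2·10.04 = 126.28, giving x* = 0.9503.
At M' = 130: x* = 3.0884. Change: 3.0884 − 0.9503 = 2.1381.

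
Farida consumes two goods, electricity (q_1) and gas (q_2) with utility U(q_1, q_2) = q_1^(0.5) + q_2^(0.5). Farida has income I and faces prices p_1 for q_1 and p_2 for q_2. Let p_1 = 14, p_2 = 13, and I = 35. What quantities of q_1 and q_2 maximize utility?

From the CES first-order condition, (q_2/q_1)^(0.5) = p_1/p_2.
Solve for the ratio: q_2/q_1 = [p_1/p_2]^(2).
Substitute q_2 = (q_2/q_1)·q_1 into the budget: q_1* = I/(p_1 + p_2·(q_2/q_1)).
Numerically q_2/q_1 = 1.159763, so q_1* = 35/(14 + 13·1.159763) = 1.2037 and q_2* = 1.159763·1.2037 = 1.396.

q_1* = 1.2037, q_2* = 1.396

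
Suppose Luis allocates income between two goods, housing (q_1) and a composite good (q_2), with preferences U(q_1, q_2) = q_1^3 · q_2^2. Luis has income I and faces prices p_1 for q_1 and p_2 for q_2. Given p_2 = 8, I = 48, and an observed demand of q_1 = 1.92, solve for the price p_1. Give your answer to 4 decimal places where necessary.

p_1 = 15

Tangency: MRS = (3/2)·q_2/q_1 = p_1/p_2.
So 3·p_2·q_2 = 2·p_1·q_1; combined with the budget, a share 0.6 of income goes to q_1.
Demand: q_1*(p_1,p_2,I) = 0.6·I/p_1 and q_2* = 0.4·I/p_2.
Set q_1* = 1.92 in the demand function and solve for p_1: p_1 = 15.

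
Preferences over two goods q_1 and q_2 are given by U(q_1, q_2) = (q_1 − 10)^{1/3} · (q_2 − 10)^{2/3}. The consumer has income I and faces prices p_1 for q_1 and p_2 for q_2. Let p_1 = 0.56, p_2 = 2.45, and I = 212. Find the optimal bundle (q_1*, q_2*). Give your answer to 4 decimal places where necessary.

MRS = (1/2)·(q_2−10)/(q_1−10). Tangency with p_1/p_2 gives q_2−10 = 2·(p_1/p_2)·(q_1−10).
After buying the subsistence bundle (10, 10), a share 1/3 of the remaining income goes to q_1: q_1* = 10 + 1/3·(I − 10p_1 − 10p_2)/p_1.
Discretionary income = 212 − 10·0.56 − 10·2.45 = 181.9; q_1* = 10 + 1/3·181.9/0.56 = 118.2738; q_2* = 10 + 2/3·181.9/2.45 = 59.4966.

q_1* = 118.2738, q_2* = 59.4966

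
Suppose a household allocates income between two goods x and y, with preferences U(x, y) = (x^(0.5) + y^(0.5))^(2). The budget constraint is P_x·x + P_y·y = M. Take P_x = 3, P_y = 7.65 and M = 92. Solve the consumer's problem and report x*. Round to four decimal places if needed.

MU_x ∝ x^(-0.5), MU_y ∝ y^(-0.5), so MRS = (y/x)^(0.5) = P_x/P_y.
Hence y/x = (P_x/P_y)^(1/(0.5)), i.e. raised to the 2 power.
Substitute y = (y/x)·x into the budget: x* = M/(P_x + P_y·(y/x)).
Numerically y/x = 0.153787, so x* = 92/(3 + 7.65·0.153787) = 22.0282.

x* = 22.0282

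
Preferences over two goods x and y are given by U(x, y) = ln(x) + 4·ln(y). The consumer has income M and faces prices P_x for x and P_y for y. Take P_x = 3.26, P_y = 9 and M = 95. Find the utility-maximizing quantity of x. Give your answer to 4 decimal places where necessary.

x* = 5.8282

Tangency: MRS = (1/4)·y/x = P_x/P_y.
So P_y·y = 4·P_x·x; combined with the budget, a share 0.2 of income goes to x.
Demand: x*(P_x,P_y,M) = 0.2·M/P_x and y* = 0.8·M/P_y.
At P_x=3.26, P_y=9, M=95: x* = 0.2·95/3.26 = 5.8282.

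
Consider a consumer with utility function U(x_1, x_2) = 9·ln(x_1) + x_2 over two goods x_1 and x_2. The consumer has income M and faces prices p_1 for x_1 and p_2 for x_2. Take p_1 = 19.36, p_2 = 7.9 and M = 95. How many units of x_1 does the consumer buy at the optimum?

x_1* = 3.6725

MU_x_1 = 9/x_1, MU_x_2 = 1. Tangency: 9/x_1 = p_1/p_2.
So x_1*(p_1,p_2) = 9·p_2/p_1, independent of income; and x_2* = (M − 9·p_2)/p_2.
At the given prices: x_1* = 9·7.9/19.36 = 3.6725.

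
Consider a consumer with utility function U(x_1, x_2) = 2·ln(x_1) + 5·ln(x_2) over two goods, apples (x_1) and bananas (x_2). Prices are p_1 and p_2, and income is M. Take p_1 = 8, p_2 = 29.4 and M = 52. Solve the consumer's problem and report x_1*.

Tangency: MRS = (2/5)·x_2/x_1 = p_1/p_2.
Rearranging, p_2·x_2 = (5/2)·p_1·x_1. Substituting into the budget gives p_1·x_1·(1 + (5/2)) = M.
Demand: x_1*(p_1,p_2,M) = 2/7·M/p_1 and x_2* = 5/7·M/p_2.
At p_1=8, p_2=29.4, M=52: x_1* = 2/7·52/8 = 1.8571.

x_1* = 1.8571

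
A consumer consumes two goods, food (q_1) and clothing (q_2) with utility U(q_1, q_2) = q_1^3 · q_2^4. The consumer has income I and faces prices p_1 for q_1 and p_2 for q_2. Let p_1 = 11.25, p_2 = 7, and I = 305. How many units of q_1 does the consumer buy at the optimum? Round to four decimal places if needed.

MU_q_1/MU_q_2 = (3·q_2)/(4·q_1); tangency sets this equal to p_1/p_2.
Rearranging, p_2·q_2 = (4/3)·p_1·q_1. Substituting into the budget gives p_1·q_1·(1 + (4/3)) = I.
Demand: q_1*(p_1,p_2,I) = 3/7·I/p_1 and q_2* = 4/7·I/p_2.
At p_1=11.25, p_2=7, I=305: q_1* = 3/7·305/11.25 = 11.619.

q_1* = 11.619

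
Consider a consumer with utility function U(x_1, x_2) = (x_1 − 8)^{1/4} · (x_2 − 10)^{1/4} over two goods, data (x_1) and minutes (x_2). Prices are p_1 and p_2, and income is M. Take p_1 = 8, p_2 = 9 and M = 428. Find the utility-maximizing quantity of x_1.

Let x_1' = x_1−8, x_2' = x_2−10. MRS = x_2'/x_1' = p_1/p_2.
Substituting into the budget: x_1* = 8 + 0.5·(M − 8·p_1 − 10·p_2)/p_1, and x_2* = 10 + 0.5·(…)/p_2.
Discretionary income = 428 − 8·8 − 10·9 = 274; x_1* = 8 + 0.5·274/8 = 25.125.

x_1* = 25.125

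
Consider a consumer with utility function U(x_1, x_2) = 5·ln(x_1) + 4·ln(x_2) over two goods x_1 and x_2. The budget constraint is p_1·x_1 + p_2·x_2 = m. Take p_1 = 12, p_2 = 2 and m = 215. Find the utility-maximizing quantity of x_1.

The MRS is (5/4)·x_2/x_1. Set MRS = p_1/p_2.
Rearranging, p_2·x_2 = (4/5)·p_1·x_1. Substituting into the budget gives p_1·x_1·(1 + (4/5)) = m.
Demand: x_1*(p_1,p_2,m) = 5/9·m/p_1 and x_2* = 4/9·m/p_2.
At p_1=12, p_2=2, m=215: x_1* = 5/9·215/12 = 9.9537.

x_1* = 9.9537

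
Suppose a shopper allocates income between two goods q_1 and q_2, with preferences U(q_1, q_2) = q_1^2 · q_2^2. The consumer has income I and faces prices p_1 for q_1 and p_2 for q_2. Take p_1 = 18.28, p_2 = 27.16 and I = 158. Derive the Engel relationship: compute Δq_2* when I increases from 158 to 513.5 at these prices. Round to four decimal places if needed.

MU_q_1/MU_q_2 = (2·q_2)/(2·q_1); tangency sets this equal to p_1/p_2.
Rearranging, p_2·q_2 = p_1·q_1. Substituting into the budget gives p_1·q_1·(1 + 1) = I.
Demand: q_1*(p_1,p_2,I) = 0.5·I/p_1 and q_2* = 0.5·I/p_2.
At p_1=18.28, p_2=27.16, I=158: q_2* = 0.5·158/27.16 = 2.9087.
At I' = 513.5: q_2* = 9.4532. Change: 9.4532 − 2.9087 = 6.5446.

Δq_2* = 6.5446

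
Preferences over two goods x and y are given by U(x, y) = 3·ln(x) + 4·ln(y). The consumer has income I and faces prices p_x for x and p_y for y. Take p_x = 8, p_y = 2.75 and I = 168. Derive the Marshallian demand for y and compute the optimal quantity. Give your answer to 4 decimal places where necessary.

y* = 34.9091

The MRS is (3/4)·y/x. Set MRS = p_x/p_y.
Rearranging, p_y·y = (4/3)·p_x·x. Substituting into the budget gives p_x·x·(1 + (4/3)) = I.
Demand: x*(p_x,p_y,I) = 3/7·I/p_x and y* = 4/7·I/p_y.
At p_x=8, p_y=2.75, I=168: y* = 4/7·168/2.75 = 34.9091.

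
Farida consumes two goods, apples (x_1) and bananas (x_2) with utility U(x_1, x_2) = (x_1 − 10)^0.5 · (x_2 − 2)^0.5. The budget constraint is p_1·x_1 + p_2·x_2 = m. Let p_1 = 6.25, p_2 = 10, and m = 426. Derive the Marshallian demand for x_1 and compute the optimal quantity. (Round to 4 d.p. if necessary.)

x_1* = 37.48

MRS = (x_2−2)/(x_1−10). Tangency with p_1/p_2 gives x_2−2 = (p_1/p_2)·(x_1−10).
After buying the subsistence bundle (10, 2), a share 0.5 of the remaining income goes to x_1: x_1* = 10 + 0.5·(m − 10p_1 − 2p_2)/p_1.
Discretionary income = 426 − 10·6.25 − 2·10 = 343.5; x_1* = 10 + 0.5·343.5/6.25 = 37.48.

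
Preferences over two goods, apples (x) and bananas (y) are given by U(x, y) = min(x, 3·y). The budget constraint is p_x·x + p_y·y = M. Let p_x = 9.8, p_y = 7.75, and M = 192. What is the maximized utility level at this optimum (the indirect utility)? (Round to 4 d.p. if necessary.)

V = 15.5047

Demand: x*(p_x,p_y,M) = 3·M/(3·p_x + p_y), y* = M/(3·p_x + p_y).
Here 3·9.8 + 7.75 = 37.15, giving x* = 15.5047 and y* = 5.1682.
Utility at the optimum: U(15.5047, 5.1682) = 15.5047.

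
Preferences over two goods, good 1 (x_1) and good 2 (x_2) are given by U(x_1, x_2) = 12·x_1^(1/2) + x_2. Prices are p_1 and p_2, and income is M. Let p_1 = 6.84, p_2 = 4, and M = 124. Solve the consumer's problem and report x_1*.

Utility is quasi-linear in x_2; the FOC for x_1 is 6/√x_1 = p_1/p_2.
Solve: √x_1 = 6·p_2/p_1, so x_1*(p_1,p_2) = (6·p_2/p_1)², and x_2* = (M − p_1·x_1*)/p_2.
Plugging in: x_1* = (6·4/6.84)² = 12.3115.

x_1* = 12.3115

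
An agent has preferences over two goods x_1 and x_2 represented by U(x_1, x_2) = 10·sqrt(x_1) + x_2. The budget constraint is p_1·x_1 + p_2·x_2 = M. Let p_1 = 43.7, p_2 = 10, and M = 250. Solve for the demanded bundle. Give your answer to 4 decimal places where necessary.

MU_x_1 = 5/√x_1, MU_x_2 = 1. Tangency: 5/√x_1 = p_1/p_2.
Solve: √x_1 = 5·p_2/p_1, so x_1*(p_1,p_2) = (5·p_2/p_1)², and x_2* = (M − p_1·x_1*)/p_2.
Plugging in: x_1* = (5·10/43.7)² = 1.3091, x_2* = 19.2792.

x_1* = 1.3091, x_2* = 19.2792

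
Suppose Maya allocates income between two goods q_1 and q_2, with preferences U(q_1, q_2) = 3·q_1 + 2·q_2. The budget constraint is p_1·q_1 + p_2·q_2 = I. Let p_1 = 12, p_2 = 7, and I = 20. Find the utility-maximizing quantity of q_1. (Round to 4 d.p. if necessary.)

q_2 gives more utility per dollar, so spend all income on q_2: q_2* = I/p_2, q_1* = 0.
Numerically: q_1* = 0, q_2* = 2.8571.

q_1* = 0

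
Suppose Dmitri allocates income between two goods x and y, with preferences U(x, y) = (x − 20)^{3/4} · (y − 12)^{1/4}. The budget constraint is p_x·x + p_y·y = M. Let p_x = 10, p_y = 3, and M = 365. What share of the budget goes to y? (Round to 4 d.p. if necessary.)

share on y = 0.187

Let x' = x−20, y' = y−12. MRS = 3·y'/x' = p_x/p_y.
Substituting into the budget: x* = 20 + 0.75·(M − 20·p_x − 12·p_y)/p_x, and y* = 12 + 0.25·(…)/p_y.
Discretionary income = 365 − 20·10 − 12·3 = 129; x* = 20 + 0.75·129/10 = 29.675; y* = 12 + 0.25·129/3 = 22.75.
Expenditure on y: 3·22.75 = 68.25; share = 0.187.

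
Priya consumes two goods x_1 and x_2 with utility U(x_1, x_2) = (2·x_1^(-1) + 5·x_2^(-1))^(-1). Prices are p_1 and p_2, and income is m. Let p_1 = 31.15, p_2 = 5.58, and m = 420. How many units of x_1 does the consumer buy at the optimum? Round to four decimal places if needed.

From the CES first-order condition, (2/5)·(x_2/x_1)^(2) = p_1/p_2.
Hence x_2/x_1 = ((5/2)·p_1/p_2)^(1/(2)), i.e. raised to the 0.5 power.
Substitute x_2 = (x_2/x_1)·x_1 into the budget: x_1* = m/(p_1 + p_2·(x_2/x_1)).
Numerically x_2/x_1 = 3.735785, so x_1* = 420/(31.15 + 5.58·3.735785) = 8.0776.

x_1* = 8.0776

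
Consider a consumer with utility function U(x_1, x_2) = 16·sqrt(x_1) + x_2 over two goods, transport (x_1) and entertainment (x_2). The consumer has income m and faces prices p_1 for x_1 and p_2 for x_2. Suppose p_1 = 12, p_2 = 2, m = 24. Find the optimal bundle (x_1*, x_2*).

x_1* = 1.7778, x_2* = 1.3333

MU_x_1 = 8/√x_1, MU_x_2 = 1. Tangency: 8/√x_1 = p_1/p_2.
Solve: √x_1 = 8·p_2/p_1, so x_1*(p_1,p_2) = (8·p_2/p_1)², and x_2* = (m − p_1·x_1*)/p_2.
Plugging in: x_1* = (8·2/12)² = 1.7778, x_2* = 1.3333.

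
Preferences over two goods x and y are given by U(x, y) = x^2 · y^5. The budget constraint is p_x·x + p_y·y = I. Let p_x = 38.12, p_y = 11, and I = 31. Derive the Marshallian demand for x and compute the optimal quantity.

x* = 0.2323

The MRS is (2/5)·y/x. Set MRS = p_x/p_y.
So 2·p_y·y = 5·p_x·x; combined with the budget, a share 2/7 of income goes to x.
Demand: x*(p_x,p_y,I) = 2/7·I/p_x and y* = 5/7·I/p_y.
At p_x=38.12, p_y=11, I=31: x* = 2/7·31/38.12 = 0.2323.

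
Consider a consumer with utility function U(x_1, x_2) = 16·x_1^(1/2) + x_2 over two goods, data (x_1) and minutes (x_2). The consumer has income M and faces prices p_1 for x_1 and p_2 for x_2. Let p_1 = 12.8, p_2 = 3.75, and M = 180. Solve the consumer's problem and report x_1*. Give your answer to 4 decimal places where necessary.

x_1* = 5.4932

Solve: √x_1 = 8·p_2/p_1, so x_1*(p_1,p_2) = (8·p_2/p_1)², and x_2* = (M − p_1·x_1*)/p_2.
Plugging in: x_1* = (8·3.75/12.8)² = 5.4932.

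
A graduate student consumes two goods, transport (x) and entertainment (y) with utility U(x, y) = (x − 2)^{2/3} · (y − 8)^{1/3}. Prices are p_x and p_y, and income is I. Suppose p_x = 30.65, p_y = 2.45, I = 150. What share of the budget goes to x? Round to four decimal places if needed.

share on x = 0.7158

Discretionary income = 150 − 2·30.65 − 8·2.45 = 69.1; x* = 2 + 2/3·69.1/30.65 = 3.503; y* = 8 + 1/3·69.1/2.45 = 17.4014.
Expenditure on x: 30.65·3.503 = 107.3667; share = 0.7158.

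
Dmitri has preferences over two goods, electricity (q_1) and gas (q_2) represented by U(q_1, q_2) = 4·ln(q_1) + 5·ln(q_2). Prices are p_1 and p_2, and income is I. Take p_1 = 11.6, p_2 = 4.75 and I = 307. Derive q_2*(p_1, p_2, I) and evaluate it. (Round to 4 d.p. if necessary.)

q_2* = 35.9064

MU_q_1/MU_q_2 = (4·q_2)/(5·q_1); tangency sets this equal to p_1/p_2.
Rearranging, p_2·q_2 = (5/4)·p_1·q_1. Substituting into the budget gives p_1·q_1·(1 + (5/4)) = I.
Demand: q_1*(p_1,p_2,I) = 4/9·I/p_1 and q_2* = 5/9·I/p_2.
At p_1=11.6, p_2=4.75, I=307: q_2* = 5/9·307/4.75 = 35.9064.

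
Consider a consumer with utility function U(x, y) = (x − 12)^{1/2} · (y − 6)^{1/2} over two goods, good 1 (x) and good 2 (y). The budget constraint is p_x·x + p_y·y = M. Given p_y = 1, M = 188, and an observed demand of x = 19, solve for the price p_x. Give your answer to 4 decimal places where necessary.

Let x' = x−12, y' = y−6. MRS = y'/x' = p_x/p_y.
Substituting into the budget: x* = 12 + 0.5·(M − 12·p_x − 6·p_y)/p_x, and y* = 6 + 0.5·(…)/p_y.
Set x* = 19 in the demand function and solve for p_x: p_x = 7.

p_x = 7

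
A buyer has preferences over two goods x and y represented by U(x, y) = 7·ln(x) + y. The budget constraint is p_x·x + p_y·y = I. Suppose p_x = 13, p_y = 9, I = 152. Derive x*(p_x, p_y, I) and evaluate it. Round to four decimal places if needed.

x* = 4.8462

MU_x = 7/x, MU_y = 1. Tangency: 7/x = p_x/p_y.
So x*(p_x,p_y) = 7·p_y/p_x, independent of income; and y* = (I − 7·p_y)/p_y.
At the given prices: x* = 7·9/13 = 4.8462.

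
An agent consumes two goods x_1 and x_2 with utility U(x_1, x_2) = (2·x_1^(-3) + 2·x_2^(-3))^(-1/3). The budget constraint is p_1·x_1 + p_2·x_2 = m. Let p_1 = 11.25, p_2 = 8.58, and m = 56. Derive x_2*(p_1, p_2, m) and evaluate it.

x_2* = 2.933

Substitute x_2 = (x_2/x_1)·x_1 into the budget: x_1* = m/(p_1 + p_2·(x_2/x_1)).
Numerically x_2/x_1 = 1.07008, so x_1* = 56/(11.25 + 8.58·1.07008) = 2.7409 and x_2* = 1.07008·2.7409 = 2.933.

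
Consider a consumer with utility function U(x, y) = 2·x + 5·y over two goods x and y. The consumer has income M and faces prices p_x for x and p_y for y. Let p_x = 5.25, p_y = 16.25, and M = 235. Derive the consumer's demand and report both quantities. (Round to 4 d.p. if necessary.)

x* = 44.7619, y* = 0

Perfect substitutes: compare marginal utility per dollar. 2/p_x vs 5/p_y → 0.381 vs 0.3077.
x gives more utility per dollar, so spend all income on x: x* = M/p_x, y* = 0.
Numerically: x* = 44.7619, y* = 0.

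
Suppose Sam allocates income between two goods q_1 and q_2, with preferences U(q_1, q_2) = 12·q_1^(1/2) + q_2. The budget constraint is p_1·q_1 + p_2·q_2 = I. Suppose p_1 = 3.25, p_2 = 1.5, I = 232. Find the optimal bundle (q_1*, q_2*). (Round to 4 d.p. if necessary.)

Thus q_1* = (6·p_2/p_1)² — independent of I — with the rest of income spent on q_2.
Plugging in: q_1* = (6·1.5/3.25)² = 7.6686, q_2* = 138.0513.

q_1* = 7.6686, q_2* = 138.0513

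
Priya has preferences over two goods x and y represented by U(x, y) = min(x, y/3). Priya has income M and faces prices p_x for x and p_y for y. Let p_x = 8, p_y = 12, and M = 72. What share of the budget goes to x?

share on x = 0.1818

Leontief preferences: the optimum is at the kink where x/1 = y/3, i.e. y = 3·x.
Budget: p_x·x + p_y·3·x = M, so (p_x + 3·p_y)·x = M.
Demand: x*(p_x,p_y,M) = M/(p_x + 3·p_y), y* = 3·M/(p_x + 3·p_y).
Here 8 + 3·12 = 44, giving x* = 1.6364 and y* = 4.9091.
Expenditure on x: 8·1.6364 = 13.0909; share = 0.1818.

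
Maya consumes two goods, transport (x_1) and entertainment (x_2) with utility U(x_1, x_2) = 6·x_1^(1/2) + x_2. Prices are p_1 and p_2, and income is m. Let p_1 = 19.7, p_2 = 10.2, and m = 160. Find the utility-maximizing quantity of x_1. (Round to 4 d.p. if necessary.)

Set MRS = p_1/p_2: 3·x_1^(−1/2) = p_1/p_2.
Solve: √x_1 = 3·p_2/p_1, so x_1*(p_1,p_2) = (3·p_2/p_1)², and x_2* = (m − p_1·x_1*)/p_2.
Plugging in: x_1* = (3·10.2/19.7)² = 2.4127.

x_1* = 2.4127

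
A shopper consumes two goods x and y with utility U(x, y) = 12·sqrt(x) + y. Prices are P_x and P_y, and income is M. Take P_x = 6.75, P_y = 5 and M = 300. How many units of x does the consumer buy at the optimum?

x* = 19.7531

Thus x* = (6·P_y/P_x)² — independent of M — with the rest of income spent on y.
Plugging in: x* = (6·5/6.75)² = 19.7531.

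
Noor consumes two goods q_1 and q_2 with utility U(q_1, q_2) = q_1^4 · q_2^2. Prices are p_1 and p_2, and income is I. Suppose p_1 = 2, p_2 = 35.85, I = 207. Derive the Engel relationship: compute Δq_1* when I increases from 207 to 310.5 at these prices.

The MRS is 2·q_2/q_1. Set MRS = p_1/p_2.
Rearranging, p_2·q_2 = (1/2)·p_1·q_1. Substituting into the budget gives p_1·q_1·(1 + (1/2)) = I.
Demand: q_1*(p_1,p_2,I) = 2/3·I/p_1 and q_2* = 1/3·I/p_2.
At p_1=2, p_2=35.85, I=207: q_1* = 2/3·207/2 = 69.
At I' = 310.5: q_1* = 103.5. Change: 103.5 − 69 = 34.5.

Δq_1* = 34.5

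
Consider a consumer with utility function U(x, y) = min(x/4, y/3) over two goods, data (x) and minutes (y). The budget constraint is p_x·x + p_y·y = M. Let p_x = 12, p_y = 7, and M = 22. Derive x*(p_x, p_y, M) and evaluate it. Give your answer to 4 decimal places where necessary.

x* = 1.2754

Leontief preferences: the optimum is at the kink where x/4 = y/3, i.e. y = (3/4)·x.
Budget: p_x·x + p_y·(3/4)·x = M, so (4·p_x + 3·p_y)·x = 4·M.
Demand: x*(p_x,p_y,M) = 4·M/(4·p_x + 3·p_y), y* = 3·M/(4·p_x + 3·p_y).
Here 4·12 + 3·7 = 69, giving x* = 1.2754.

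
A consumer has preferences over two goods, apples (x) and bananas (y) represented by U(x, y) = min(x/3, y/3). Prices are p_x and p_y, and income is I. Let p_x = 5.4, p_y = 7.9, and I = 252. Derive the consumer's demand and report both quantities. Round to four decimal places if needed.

x* = 18.9474, y* = 18.9474

Leontief preferences: the optimum is at the kink where x/3 = y/3, i.e. y = x.
Budget: p_x·x + p_y·x = I, so (3·p_x + 3·p_y)·x = 3·I.
Demand: x*(p_x,p_y,I) = 3·I/(3·p_x + 3·p_y), y* = 3·I/(3·p_x + 3·p_y).
Here 3·5.4 + 3·7.9 = 39.9, giving x* = 18.9474 and y* = 18.9474.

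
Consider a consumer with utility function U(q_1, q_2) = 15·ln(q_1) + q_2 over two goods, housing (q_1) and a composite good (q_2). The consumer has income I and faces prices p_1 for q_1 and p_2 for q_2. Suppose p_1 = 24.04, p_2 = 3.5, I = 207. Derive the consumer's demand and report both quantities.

q_1* = 2.1839, q_2* = 44.1429

Set MRS = p_1/p_2: (15/q_1)/1 = p_1/p_2.
So q_1*(p_1,p_2) = 15·p_2/p_1, independent of income; and q_2* = (I − 15·p_2)/p_2.
At the given prices: q_1* = 15·3.5/24.04 = 2.1839, and q_2* = 44.1429.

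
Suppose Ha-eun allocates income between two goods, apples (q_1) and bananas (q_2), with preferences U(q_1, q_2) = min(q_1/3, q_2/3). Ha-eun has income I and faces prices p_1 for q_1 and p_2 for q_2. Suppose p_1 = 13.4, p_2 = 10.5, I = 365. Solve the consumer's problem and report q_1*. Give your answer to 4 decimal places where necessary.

q_1* = 15.272

Leontief preferences: the optimum is at the kink where q_1/3 = q_2/3, i.e. q_2 = q_1.
Budget: p_1·q_1 + p_2·q_1 = I, so (3·p_1 + 3·p_2)·q_1 = 3·I.
Demand: q_1*(p_1,p_2,I) = 3·I/(3·p_1 + 3·p_2), q_2* = 3·I/(3·p_1 + 3·p_2).
Here 3·13.4 + 3·10.5 = 71.7, giving q_1* = 15.272.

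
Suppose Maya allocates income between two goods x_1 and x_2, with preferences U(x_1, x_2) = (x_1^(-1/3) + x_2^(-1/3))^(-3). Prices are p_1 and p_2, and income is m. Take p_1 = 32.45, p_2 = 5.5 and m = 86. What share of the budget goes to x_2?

From the CES first-order condition, (x_2/x_1)^(4/3) = p_1/p_2.
Hence x_2/x_1 = (p_1/p_2)^(1/(4/3)), i.e. raised to the 0.75 power.
With the ratio pinned down, the budget gives x_1* = m/(p_1 + p_2·(x_2/x_1)) and x_2* = (x_2/x_1)·x_1*.
Numerically x_2/x_1 = 3.785637, so x_1* = 86/(32.45 + 5.5·3.785637) = 1.6144 and x_2* = 3.785637·1.6144 = 6.1115.
Expenditure on x_2: 5.5·6.1115 = 33.6132; share = 0.3909.

share on x_2 = 0.3909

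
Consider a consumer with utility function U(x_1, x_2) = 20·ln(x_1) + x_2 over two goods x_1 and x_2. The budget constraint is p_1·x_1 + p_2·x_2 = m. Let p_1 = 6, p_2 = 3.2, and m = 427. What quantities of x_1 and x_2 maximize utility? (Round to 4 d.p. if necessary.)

x_1* = 10.6667, x_2* = 113.4375

MU_x_1 = 20/x_1, MU_x_2 = 1. Tangency: 20/x_1 = p_1/p_2.
So x_1*(p_1,p_2) = 20·p_2/p_1, independent of income; and x_2* = (m − 20·p_2)/p_2.
At the given prices: x_1* = 20·3.2/6 = 10.6667, and x_2* = 113.4375.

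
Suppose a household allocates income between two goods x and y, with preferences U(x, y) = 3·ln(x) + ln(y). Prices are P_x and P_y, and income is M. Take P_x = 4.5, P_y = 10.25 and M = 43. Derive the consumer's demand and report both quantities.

The MRS is 3·y/x. Set MRS = P_x/P_y.
Rearranging, P_y·y = (1/3)·P_x·x. Substituting into the budget gives P_x·x·(1 + (1/3)) = M.
Demand: x*(P_x,P_y,M) = 0.75·M/P_x and y* = 0.25·M/P_y.
At P_x=4.5, P_y=10.25, M=43: x* = 0.75·43/4.5 = 7.1667, y* = 1.0488.

x* = 7.1667, y* = 1.0488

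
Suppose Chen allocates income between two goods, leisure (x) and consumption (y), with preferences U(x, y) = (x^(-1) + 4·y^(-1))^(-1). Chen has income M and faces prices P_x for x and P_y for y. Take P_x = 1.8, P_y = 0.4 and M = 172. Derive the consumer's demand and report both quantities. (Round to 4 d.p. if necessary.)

x* = 49.1842, y* = 208.671

MRS = MU_x/MU_y = (1/4)·(y/x)^(2). Set equal to P_x/P_y.
Solve for the ratio: y/x = [4·P_x/P_y]^(0.5).
With the ratio pinned down, the budget gives x* = M/(P_x + P_y·(y/x)) and y* = (y/x)·x*.
Numerically y/x = 4.242641, so x* = 172/(1.8 + 0.4·4.242641) = 49.1842 and y* = 4.242641·49.1842 = 208.671.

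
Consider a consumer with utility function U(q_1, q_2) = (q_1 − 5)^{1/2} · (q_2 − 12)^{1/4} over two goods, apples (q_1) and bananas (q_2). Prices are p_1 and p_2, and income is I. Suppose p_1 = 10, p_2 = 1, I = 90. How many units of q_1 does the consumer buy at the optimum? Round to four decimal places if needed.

q_1* = 6.8667

MRS = 2·(q_2−12)/(q_1−5). Tangency with p_1/p_2 gives q_2−12 = (1/2)·(p_1/p_2)·(q_1−5).
Substituting into the budget: q_1* = 5 + 2/3·(I − 5·p_1 − 12·p_2)/p_1, and q_2* = 12 + 1/3·(…)/p_2.
Discretionary income = 90 − 5·10 − 12·1 = 28; q_1* = 5 + 2/3·28/10 = 6.8667.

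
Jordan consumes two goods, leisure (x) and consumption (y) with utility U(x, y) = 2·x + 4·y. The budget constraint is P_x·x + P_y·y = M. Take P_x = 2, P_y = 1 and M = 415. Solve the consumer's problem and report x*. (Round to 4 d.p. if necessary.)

x* = 0

Linear utility — the consumer picks whichever good has higher MU/price: 2/2 = 1 vs 4/1 = 4.
y gives more utility per dollar, so spend all income on y: y* = M/P_y, x* = 0.
Numerically: x* = 0, y* = 415.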